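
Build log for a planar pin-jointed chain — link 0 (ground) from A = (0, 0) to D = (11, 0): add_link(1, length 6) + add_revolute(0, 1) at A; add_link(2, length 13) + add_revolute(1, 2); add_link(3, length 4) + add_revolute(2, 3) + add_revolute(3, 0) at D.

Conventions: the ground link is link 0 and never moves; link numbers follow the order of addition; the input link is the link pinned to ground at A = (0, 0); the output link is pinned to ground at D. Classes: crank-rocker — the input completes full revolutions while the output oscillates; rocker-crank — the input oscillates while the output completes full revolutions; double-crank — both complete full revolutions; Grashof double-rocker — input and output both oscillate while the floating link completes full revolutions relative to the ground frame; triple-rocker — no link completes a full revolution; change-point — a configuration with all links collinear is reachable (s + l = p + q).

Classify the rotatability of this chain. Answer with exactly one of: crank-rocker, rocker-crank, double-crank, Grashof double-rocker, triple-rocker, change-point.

lengths: ground=11, input=6, coupler=13, output=4
sorted: s=4 (shortest), l=13 (longest), p+q=17
s + l = 17 vs p + q = 17
s + l = p + q → change-point (collinear configuration reachable)

change-point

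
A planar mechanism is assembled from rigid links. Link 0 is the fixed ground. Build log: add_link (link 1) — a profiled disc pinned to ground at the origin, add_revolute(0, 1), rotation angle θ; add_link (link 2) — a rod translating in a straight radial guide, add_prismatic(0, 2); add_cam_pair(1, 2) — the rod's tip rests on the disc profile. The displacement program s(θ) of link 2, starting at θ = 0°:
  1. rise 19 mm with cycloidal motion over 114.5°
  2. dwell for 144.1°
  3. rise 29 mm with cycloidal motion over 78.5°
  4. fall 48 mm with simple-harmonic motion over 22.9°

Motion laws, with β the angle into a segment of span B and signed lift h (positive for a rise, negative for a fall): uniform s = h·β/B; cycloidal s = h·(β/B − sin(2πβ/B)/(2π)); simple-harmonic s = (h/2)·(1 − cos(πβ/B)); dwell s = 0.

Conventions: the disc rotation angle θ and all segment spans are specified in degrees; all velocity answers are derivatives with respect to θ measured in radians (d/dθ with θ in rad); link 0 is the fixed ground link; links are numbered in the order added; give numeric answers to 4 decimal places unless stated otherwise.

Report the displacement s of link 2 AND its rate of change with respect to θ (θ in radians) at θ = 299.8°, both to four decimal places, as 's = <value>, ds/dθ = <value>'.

seg 1 [0°–114.5°] cycloidal, h=19: full span → s += 19 → s = 19.0000
seg 2 [114.5°–258.6°] dwell: s stays 19.0000
seg 3 [258.6°–337.1°] cycloidal, h=29: θ=299.8° here. β=41.2, B=78.5. 29·(0.5248 − sin(2π·0.5248)/(2π)) = 15.9378 → s = 34.9378
velocity in seg [258.6°–337.1°] (cycloidal), θ in radians: β = 41.2° = 0.7191 rad, B = 78.5° = 1.3701 rad; ds/dθ = (h/B)(1 − cos(2πβ/B)) = (29/1.3701)(1 − cos(2π·0.5248)) = 42.075894 mm/rad

s = 34.9378, ds/dθ = 42.0759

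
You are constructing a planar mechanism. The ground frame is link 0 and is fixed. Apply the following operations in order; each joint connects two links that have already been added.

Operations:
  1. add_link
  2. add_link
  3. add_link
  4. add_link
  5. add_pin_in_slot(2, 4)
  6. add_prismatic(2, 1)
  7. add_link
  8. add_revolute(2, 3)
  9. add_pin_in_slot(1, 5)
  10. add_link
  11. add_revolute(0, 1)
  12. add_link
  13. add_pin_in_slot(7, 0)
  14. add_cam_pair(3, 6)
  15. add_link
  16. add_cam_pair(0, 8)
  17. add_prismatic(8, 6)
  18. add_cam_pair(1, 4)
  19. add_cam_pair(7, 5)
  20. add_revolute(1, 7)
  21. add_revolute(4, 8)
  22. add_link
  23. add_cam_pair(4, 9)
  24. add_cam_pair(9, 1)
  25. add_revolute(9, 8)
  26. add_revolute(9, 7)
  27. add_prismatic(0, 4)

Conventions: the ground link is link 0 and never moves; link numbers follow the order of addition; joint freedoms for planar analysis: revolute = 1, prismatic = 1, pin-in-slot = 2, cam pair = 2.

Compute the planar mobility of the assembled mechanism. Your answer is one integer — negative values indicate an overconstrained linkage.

(L,J1,J2)=(1,0,0); link0 fixed
link1: (2,0,0)
link2: (3,0,0)
link3: (4,0,0)
link4: (5,0,0)
PS 2-4 [J2]: (5,0,1)
P 2-1 [J1]: (5,1,1)
link5: (6,1,1)
R 2-3 [J1]: (6,2,1)
PS 1-5 [J2]: (6,2,2)
link6: (7,2,2)
R 0-1 [J1]: (7,3,2)
link7: (8,3,2)
PS 7-0 [J2]: (8,3,3)
C 3-6 [J2]: (8,3,4)
link8: (9,3,4)
C 0-8 [J2]: (9,3,5)
P 8-6 [J1]: (9,4,5)
C 1-4 [J2]: (9,4,6)
C 7-5 [J2]: (9,4,7)
R 1-7 [J1]: (9,5,7)
R 4-8 [J1]: (9,6,7)
link9: (10,6,7)
C 4-9 [J2]: (10,6,8)
C 9-1 [J2]: (10,6,9)
R 9-8 [J1]: (10,7,9)
R 9-7 [J1]: (10,8,9)
P 0-4 [J1]: (10,9,9)
Grübler: 3·9 − 2·9 − 9 = 0

M = 0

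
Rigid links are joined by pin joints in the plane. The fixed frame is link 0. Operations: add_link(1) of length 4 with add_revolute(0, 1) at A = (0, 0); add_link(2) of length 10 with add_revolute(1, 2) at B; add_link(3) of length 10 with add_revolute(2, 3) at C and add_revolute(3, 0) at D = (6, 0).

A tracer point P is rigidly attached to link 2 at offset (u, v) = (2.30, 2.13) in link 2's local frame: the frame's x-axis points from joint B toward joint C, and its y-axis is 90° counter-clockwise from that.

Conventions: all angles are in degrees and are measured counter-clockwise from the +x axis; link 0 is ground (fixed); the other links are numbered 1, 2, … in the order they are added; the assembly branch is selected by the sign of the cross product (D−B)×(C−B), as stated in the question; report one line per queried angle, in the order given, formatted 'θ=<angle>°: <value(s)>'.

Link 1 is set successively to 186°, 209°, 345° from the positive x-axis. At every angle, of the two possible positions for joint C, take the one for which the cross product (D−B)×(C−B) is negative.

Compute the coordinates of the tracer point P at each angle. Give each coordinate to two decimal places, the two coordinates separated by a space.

A=(0,0), D=(6.00,0)
θ=186°: B = A + 4.00·(cos186°, sin186°) = (-3.9781, -0.4181)
θ=186°: |BD| = 9.9868
θ=186°: circle(B,10.00) ∩ circle(D,10.00): a=4.9934, h=8.6640
θ=186°:   candidates: C₊=(0.6482,8.4474) cross=86.527; C₋=(1.3737,-8.8655) cross=-86.527
θ=186°:   branch - wants cross < 0 → take C=(1.3737,-8.8655) (cross=-86.527)
θ=186°: ex = (C−B)/|BC| = (0.5352,-0.8447); ey = (0.8447,0.5352)
θ=186°: P = B + 2.30·ex + 2.13·ey = (-0.9479,-1.2211)
θ=209°: B = A + 4.00·(cos209°, sin209°) = (-3.4985, -1.9392)
θ=209°: |BD| = 9.6944
θ=209°: circle(B,10.00) ∩ circle(D,10.00): a=4.8472, h=8.7467
θ=209°:   candidates: C₊=(-0.4989,7.6003) cross=84.794; C₋=(3.0004,-9.5395) cross=-84.794
θ=209°:   branch - wants cross < 0 → take C=(3.0004,-9.5395) (cross=-84.794)
θ=209°: ex = (C−B)/|BC| = (0.6499,-0.7600); ey = (0.7600,0.6499)
θ=209°: P = B + 2.30·ex + 2.13·ey = (-0.3849,-2.3030)
θ=345°: B = A + 4.00·(cos345°, sin345°) = (3.8637, -1.0353)
θ=345°: |BD| = 2.3739
θ=345°: circle(B,10.00) ∩ circle(D,10.00): a=1.1870, h=9.9293
θ=345°:   candidates: C₊=(0.6017,8.4177) cross=23.572; C₋=(9.2620,-9.4530) cross=-23.572
θ=345°:   branch - wants cross < 0 → take C=(9.2620,-9.4530) (cross=-23.572)
θ=345°: ex = (C−B)/|BC| = (0.5398,-0.8418); ey = (0.8418,0.5398)
θ=345°: P = B + 2.30·ex + 2.13·ey = (6.8983,-1.8215)

θ=186°: -0.95 -1.22
θ=209°: -0.38 -2.30
θ=345°: 6.90 -1.82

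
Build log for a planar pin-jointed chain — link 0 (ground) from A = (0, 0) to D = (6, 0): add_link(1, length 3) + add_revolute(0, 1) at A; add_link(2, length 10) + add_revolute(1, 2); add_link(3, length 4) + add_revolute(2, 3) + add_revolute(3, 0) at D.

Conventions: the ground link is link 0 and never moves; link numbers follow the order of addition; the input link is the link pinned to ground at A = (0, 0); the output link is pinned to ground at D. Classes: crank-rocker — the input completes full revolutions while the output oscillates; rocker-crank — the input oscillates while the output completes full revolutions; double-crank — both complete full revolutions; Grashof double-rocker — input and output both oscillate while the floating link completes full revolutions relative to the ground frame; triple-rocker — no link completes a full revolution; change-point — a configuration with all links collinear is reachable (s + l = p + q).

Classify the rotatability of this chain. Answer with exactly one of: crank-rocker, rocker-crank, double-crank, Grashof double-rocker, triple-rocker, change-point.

lengths: ground=6, input=3, coupler=10, output=4
sorted: s=3 (shortest), l=10 (longest), p+q=10
s + l = 13 vs p + q = 10
s + l > p + q → non-Grashof → no link fully rotates → triple-rocker

triple-rocker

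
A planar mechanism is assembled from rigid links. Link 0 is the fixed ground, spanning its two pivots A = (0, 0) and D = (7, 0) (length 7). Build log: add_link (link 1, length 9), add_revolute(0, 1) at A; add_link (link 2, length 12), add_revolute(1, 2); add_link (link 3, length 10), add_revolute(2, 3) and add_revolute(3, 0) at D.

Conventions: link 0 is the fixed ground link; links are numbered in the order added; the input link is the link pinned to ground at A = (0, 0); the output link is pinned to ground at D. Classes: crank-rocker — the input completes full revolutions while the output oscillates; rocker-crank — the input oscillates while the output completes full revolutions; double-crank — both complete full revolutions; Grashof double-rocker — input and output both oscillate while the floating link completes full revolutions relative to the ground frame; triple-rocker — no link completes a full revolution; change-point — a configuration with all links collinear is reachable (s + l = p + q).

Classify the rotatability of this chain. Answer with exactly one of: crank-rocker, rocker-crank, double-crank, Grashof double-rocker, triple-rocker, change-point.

lengths: ground=7, input=9, coupler=12, output=10
sorted: s=7 (shortest), l=12 (longest), p+q=19
s + l = 19 vs p + q = 19
s + l = p + q → change-point (collinear configuration reachable)

change-point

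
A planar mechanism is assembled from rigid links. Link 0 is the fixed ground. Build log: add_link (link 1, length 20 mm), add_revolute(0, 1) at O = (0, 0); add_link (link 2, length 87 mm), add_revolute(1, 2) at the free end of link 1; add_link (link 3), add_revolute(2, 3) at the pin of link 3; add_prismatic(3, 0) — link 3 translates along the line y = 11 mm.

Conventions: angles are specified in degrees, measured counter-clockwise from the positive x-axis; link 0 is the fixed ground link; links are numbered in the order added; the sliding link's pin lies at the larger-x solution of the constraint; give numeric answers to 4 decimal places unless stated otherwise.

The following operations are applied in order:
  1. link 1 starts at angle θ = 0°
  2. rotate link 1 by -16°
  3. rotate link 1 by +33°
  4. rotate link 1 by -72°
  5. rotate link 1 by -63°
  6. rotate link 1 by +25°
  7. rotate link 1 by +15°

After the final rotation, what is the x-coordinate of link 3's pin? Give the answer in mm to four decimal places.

geometry: r = 20 mm, L = 87 mm, e = 11 mm; θ starts at 0°
rotate link 1 by -16°: θ ← 0° -16° = -16°
rotate link 1 by +33°: θ ← -16° +33° = 17°
rotate link 1 by -72°: θ ← 17° -72° = -55°
rotate link 1 by -63°: θ ← -55° -63° = -118°
rotate link 1 by +25°: θ ← -118° +25° = -93°
rotate link 1 by +15°: θ ← -93° +15° = -78°
crank pin P = (r cos θ, r sin θ) = (4.158234, -19.562952)
h = r sin θ − e = -19.562952 − 11 = -30.562952
x = r cos θ + √(L² − h²) = 4.158234 + 81.454932 = 85.613166

85.6132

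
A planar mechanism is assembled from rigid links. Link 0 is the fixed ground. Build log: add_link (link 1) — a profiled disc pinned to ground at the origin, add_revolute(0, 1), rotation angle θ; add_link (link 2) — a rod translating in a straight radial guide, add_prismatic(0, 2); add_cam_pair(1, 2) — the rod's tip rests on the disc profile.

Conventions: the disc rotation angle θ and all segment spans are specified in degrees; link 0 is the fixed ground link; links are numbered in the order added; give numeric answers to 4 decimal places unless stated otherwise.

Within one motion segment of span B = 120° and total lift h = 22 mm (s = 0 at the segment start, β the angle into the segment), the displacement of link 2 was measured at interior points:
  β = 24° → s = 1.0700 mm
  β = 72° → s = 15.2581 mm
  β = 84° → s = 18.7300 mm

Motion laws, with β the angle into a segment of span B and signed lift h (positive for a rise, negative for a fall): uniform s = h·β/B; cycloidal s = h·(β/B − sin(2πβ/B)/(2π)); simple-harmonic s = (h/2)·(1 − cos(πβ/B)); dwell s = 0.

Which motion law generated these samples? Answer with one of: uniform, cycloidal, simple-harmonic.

candidates at β/B = r: uniform s = h·r (linear in β); cycloidal s = h·(r − sin(2πr)/(2π)); simple-harmonic s = (h/2)(1 − cos(πr))
β=24°: printed 1.0700 | uniform 4.4000, cycloidal 1.0700, simple-harmonic 2.1008
β=72°: printed 15.2581 | uniform 13.2000, cycloidal 15.2581, simple-harmonic 14.3992
β=84°: printed 18.7300 | uniform 15.4000, cycloidal 18.7300, simple-harmonic 17.4656
only one law matches every sample → cycloidal

cycloidal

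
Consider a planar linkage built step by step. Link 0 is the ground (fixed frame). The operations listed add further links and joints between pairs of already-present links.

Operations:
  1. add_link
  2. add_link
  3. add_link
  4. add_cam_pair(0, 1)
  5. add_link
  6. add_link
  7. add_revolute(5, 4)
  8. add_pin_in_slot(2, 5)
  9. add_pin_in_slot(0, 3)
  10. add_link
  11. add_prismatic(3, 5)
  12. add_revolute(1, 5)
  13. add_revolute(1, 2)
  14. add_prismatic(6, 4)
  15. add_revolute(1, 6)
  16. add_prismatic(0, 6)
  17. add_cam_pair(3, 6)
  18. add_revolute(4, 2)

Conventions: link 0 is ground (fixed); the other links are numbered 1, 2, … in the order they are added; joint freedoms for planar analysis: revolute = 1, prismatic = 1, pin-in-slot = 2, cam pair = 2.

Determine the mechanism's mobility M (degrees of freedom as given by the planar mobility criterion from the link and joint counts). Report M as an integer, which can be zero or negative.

ground; <1,0,0>
#1 <2,0,0>
#2 <3,0,0>
#3 <4,0,0>
C:0↔1 J2 <4,0,1>
#4 <5,0,1>
#5 <6,0,1>
R:5↔4 J1 <6,1,1>
PS:2↔5 J2 <6,1,2>
PS:0↔3 J2 <6,1,3>
#6 <7,1,3>
P:3↔5 J1 <7,2,3>
R:1↔5 J1 <7,3,3>
R:1↔2 J1 <7,4,3>
P:6↔4 J1 <7,5,3>
R:1↔6 J1 <7,6,3>
P:0↔6 J1 <7,7,3>
C:3↔6 J2 <7,7,4>
R:4↔2 J1 <7,8,4>
3×6 − 2×8 − 1×4 = -2

M = -2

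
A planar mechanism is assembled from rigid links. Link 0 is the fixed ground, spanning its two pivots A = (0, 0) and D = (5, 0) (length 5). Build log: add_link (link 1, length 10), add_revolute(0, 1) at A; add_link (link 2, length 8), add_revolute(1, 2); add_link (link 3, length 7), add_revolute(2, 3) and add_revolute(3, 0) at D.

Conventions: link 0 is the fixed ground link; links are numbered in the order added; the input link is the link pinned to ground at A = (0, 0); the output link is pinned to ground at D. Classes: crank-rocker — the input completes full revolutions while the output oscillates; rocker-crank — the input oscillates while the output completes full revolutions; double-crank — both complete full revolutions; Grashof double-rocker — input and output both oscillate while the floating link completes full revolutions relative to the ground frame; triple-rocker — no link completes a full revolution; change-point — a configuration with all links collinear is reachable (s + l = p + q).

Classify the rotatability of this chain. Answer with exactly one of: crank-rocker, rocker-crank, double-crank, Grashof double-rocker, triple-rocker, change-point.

lengths: ground=5, input=10, coupler=8, output=7
sorted: s=5 (shortest), l=10 (longest), p+q=15
s + l = 15 vs p + q = 15
s + l = p + q → change-point (collinear configuration reachable)

change-point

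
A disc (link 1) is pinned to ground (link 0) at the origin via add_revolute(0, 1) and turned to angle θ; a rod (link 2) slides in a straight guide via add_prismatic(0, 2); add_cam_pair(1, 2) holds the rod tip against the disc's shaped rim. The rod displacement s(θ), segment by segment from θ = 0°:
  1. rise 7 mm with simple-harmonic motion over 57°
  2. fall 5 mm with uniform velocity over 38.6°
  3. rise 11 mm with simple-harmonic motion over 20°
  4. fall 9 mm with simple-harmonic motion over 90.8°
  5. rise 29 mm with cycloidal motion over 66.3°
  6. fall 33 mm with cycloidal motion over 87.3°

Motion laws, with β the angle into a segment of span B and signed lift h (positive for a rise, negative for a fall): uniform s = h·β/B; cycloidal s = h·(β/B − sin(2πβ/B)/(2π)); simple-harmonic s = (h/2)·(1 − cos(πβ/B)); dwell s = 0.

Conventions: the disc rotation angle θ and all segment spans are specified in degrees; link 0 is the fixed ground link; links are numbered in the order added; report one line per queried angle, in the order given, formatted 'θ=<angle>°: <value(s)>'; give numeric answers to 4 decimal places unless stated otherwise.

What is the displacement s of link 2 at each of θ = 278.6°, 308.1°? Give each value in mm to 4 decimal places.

segment 1 (0° to 57°, simple-harmonic, h = 7) is passed completely: s = 0.0000 + (7) = 7.0000
segment 2 (57° to 95.6°, uniform, h = -5) is passed completely: s = 7.0000 + (-5) = 2.0000
segment 3 (95.6° to 115.6°, simple-harmonic, h = 11) is passed completely: s = 2.0000 + (11) = 13.0000
segment 4 (115.6° to 206.4°, simple-harmonic, h = -9) is passed completely: s = 13.0000 + (-9) = 4.0000
segment 5 (206.4° to 272.7°, cycloidal, h = 29) is passed completely: s = 4.0000 + (29) = 33.0000
θ = 278.6° falls in segment 6 (272.7° to 360°, cycloidal, h = -33): β = 278.6 − 272.7 = 5.9°, B = 87.3°; Δs = -33·(0.0676 − sin(2π·0.0676)/(2π)) = -0.0664; s = 33.0000 − 0.0664 = 32.9336
θ = 308.1° falls in segment 6 (272.7° to 360°, cycloidal, h = -33): β = 308.1 − 272.7 = 35.4°, B = 87.3°; Δs = -33·(0.4055 − sin(2π·0.4055)/(2π)) = -10.4429; s = 33.0000 − 10.4429 = 22.5571

θ=278.6°: 32.9336
θ=308.1°: 22.5571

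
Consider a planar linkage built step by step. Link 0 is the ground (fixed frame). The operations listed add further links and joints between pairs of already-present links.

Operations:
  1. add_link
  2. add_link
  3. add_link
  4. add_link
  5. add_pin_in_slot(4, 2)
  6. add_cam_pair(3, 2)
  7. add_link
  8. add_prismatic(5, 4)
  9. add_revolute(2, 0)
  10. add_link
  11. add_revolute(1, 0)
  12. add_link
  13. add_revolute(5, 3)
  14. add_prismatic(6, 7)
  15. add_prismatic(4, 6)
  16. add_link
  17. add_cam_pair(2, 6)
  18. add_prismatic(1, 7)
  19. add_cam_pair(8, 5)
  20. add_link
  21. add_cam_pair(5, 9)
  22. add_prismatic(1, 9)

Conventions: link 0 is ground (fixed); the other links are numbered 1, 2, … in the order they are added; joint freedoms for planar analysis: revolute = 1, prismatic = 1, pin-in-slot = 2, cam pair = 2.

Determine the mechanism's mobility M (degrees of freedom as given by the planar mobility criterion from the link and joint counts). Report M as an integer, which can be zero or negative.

link 0 = ground. State L|J1|J2 = 1|0|0
+link1  2|0|0
+link2  3|0|0
+link3  4|0|0
+link4  5|0|0
PS(4,2) f=2→J2  5|0|1
C(3,2) f=2→J2  5|0|2
+link5  6|0|2
P(5,4) f=1→J1  6|1|2
R(2,0) f=1→J1  6|2|2
+link6  7|2|2
R(1,0) f=1→J1  7|3|2
+link7  8|3|2
R(5,3) f=1→J1  8|4|2
P(6,7) f=1→J1  8|5|2
P(4,6) f=1→J1  8|6|2
+link8  9|6|2
C(2,6) f=2→J2  9|6|3
P(1,7) f=1→J1  9|7|3
C(8,5) f=2→J2  9|7|4
+link9  10|7|4
C(5,9) f=2→J2  10|7|5
P(1,9) f=1→J1  10|8|5
M = 3(10−1)−2·8−5 = 27−16−5 = 6

M = 6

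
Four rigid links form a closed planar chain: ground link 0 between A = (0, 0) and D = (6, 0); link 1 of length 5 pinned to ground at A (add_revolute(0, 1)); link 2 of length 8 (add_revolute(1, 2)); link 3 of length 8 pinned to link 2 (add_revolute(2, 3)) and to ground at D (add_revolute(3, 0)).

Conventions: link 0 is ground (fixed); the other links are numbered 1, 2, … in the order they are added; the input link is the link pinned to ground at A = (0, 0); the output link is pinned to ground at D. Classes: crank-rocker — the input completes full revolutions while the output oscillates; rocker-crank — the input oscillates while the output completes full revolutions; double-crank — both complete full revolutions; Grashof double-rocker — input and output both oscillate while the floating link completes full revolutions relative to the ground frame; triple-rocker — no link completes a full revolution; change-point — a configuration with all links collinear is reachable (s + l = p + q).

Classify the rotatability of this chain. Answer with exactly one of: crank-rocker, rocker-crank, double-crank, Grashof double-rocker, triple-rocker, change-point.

lengths: ground=6, input=5, coupler=8, output=8
sorted: s=5 (shortest), l=8 (longest), p+q=14
s + l = 13 vs p + q = 14
s + l < p + q (Grashof) with shortest = input link → crank-rocker

crank-rocker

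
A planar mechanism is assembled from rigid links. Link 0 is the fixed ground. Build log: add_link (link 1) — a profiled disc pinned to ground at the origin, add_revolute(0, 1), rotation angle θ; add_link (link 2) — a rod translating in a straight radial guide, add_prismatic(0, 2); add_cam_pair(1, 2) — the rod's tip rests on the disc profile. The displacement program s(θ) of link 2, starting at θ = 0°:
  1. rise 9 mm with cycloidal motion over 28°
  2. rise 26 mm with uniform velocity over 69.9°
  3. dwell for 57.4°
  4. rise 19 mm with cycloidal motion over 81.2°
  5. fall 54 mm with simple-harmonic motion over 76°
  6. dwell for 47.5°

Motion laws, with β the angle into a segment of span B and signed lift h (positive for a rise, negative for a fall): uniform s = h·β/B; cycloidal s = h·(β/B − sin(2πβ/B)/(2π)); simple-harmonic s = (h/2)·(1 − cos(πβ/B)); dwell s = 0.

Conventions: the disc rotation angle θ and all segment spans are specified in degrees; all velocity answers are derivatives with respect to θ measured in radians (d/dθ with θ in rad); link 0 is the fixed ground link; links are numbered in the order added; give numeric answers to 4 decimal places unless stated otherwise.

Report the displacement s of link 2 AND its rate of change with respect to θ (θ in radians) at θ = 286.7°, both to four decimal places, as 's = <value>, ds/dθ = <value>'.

seg 1 [0°–28°] cycloidal, h=9: full span → s += 9 → s = 9.0000
seg 2 [28°–97.9°] uniform, h=26: full span → s += 26 → s = 35.0000
seg 3 [97.9°–155.3°] dwell: s stays 35.0000
seg 4 [155.3°–236.5°] cycloidal, h=19: full span → s += 19 → s = 54.0000
seg 5 [236.5°–312.5°] simple-harmonic, h=-54: θ=286.7° here. β=50.2, B=76. -54/2·(1 − cos(π·0.6605)) = -40.0465 → s = 13.9535
velocity in seg [236.5°–312.5°] (simple-harmonic), θ in radians: β = 50.2° = 0.8762 rad, B = 76° = 1.3265 rad; ds/dθ = (πh/(2B)) sin(πβ/B) = (π·(-54)/(2·1.3265)) sin(π·0.6605) = -55.986491 mm/rad

s = 13.9535, ds/dθ = -55.9865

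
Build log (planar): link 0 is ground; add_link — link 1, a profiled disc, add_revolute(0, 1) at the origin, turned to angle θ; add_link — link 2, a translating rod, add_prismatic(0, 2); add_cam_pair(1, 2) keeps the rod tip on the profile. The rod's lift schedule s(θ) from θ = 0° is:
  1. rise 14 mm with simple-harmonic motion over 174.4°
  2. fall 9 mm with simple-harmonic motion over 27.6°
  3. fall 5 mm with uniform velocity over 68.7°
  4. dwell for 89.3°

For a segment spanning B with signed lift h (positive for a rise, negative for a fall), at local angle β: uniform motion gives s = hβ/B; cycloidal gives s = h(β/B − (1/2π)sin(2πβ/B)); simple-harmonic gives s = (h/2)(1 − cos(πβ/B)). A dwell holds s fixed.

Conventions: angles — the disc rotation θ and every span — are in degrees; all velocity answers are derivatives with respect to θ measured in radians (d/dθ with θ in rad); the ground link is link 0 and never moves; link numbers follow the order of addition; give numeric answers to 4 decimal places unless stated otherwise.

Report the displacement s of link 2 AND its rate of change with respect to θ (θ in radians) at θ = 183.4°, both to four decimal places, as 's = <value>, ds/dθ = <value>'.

seg 1 [0°–174.4°] simple-harmonic, h=14: full span → s += 14 → s = 14.0000
seg 2 [174.4°–202°] simple-harmonic, h=-9: θ=183.4° here. β=9, B=27.6. -9/2·(1 − cos(π·0.3261)) = -2.1619 → s = 11.8381
velocity in seg [174.4°–202°] (simple-harmonic), θ in radians: β = 9° = 0.1571 rad, B = 27.6° = 0.4817 rad; ds/dθ = (πh/(2B)) sin(πβ/B) = (π·(-9)/(2·0.4817)) sin(π·0.3261) = -25.075352 mm/rad

s = 11.8381, ds/dθ = -25.0754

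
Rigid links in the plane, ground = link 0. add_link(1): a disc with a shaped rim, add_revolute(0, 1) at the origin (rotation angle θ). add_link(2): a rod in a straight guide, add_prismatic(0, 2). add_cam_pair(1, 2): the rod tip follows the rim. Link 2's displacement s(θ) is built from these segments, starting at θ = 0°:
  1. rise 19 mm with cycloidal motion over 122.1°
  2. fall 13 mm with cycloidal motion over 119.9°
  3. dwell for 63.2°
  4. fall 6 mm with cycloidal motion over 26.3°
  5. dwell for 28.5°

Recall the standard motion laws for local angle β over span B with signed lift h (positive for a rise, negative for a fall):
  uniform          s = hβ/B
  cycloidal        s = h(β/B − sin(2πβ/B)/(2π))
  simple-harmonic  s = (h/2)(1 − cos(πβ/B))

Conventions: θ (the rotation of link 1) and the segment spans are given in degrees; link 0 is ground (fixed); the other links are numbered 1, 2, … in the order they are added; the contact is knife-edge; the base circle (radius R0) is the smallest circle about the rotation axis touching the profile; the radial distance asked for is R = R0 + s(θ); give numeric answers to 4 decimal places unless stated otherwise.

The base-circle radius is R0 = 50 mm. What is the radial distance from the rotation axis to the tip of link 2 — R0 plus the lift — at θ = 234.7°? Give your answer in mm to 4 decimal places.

segment 1 (0° to 122.1°, cycloidal, h = 19) is passed completely: s = 0.0000 + (19) = 19.0000
θ = 234.7° falls in segment 2 (122.1° to 242°, cycloidal, h = -13): β = 234.7 − 122.1 = 112.6°, B = 119.9°; Δs = -13·(0.9391 − sin(2π·0.9391)/(2π)) = -12.9808; s = 19.0000 − 12.9808 = 6.0192
R = R0 + s = 50 + 6.0192 = 56.0192

56.0192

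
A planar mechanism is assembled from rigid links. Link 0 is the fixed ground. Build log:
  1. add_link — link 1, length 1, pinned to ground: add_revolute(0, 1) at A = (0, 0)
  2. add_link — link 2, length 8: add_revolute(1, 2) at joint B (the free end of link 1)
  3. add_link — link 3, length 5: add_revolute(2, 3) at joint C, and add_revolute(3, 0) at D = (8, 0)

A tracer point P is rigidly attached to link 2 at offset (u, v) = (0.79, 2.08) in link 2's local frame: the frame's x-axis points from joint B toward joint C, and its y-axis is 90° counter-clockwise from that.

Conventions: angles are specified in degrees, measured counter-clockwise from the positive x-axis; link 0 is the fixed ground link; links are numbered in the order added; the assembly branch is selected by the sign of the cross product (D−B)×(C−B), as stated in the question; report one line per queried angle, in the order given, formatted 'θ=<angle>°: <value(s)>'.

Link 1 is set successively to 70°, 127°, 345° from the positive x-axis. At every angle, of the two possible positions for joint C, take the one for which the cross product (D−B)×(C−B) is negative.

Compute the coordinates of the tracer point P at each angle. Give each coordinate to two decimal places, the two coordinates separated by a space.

A=(0,0), D=(8.00,0)
θ=70°: B = A + 1.00·(cos70°, sin70°) = (0.3420, 0.9397)
θ=70°: |BD| = 7.7154
θ=70°: circle(B,8.00) ∩ circle(D,5.00): a=6.3851, h=4.8198
θ=70°:   candidates: C₊=(7.2666,4.9459) cross=37.187; C₋=(6.0926,-4.6219) cross=-37.187
θ=70°:   branch - wants cross < 0 → take C=(6.0926,-4.6219) (cross=-37.187)
θ=70°: ex = (C−B)/|BC| = (0.7188,-0.6952); ey = (0.6952,0.7188)
θ=70°: P = B + 0.79·ex + 2.08·ey = (2.3559,1.8856)
θ=127°: B = A + 1.00·(cos127°, sin127°) = (-0.6018, 0.7986)
θ=127°: |BD| = 8.6388
θ=127°: circle(B,8.00) ∩ circle(D,5.00): a=6.5767, h=4.5549
θ=127°:   candidates: C₊=(6.3678,4.7261) cross=39.349; C₋=(5.5256,-4.3448) cross=-39.349
θ=127°:   branch - wants cross < 0 → take C=(5.5256,-4.3448) (cross=-39.349)
θ=127°: ex = (C−B)/|BC| = (0.7659,-0.6429); ey = (0.6429,0.7659)
θ=127°: P = B + 0.79·ex + 2.08·ey = (1.3406,1.8838)
θ=345°: B = A + 1.00·(cos345°, sin345°) = (0.9659, -0.2588)
θ=345°: |BD| = 7.0388
θ=345°: circle(B,8.00) ∩ circle(D,5.00): a=6.2898, h=4.9436
θ=345°:   candidates: C₊=(7.0697,4.9127) cross=34.797; C₋=(7.4332,-4.9678) cross=-34.797
θ=345°:   branch - wants cross < 0 → take C=(7.4332,-4.9678) (cross=-34.797)
θ=345°: ex = (C−B)/|BC| = (0.8084,-0.5886); ey = (0.5886,0.8084)
θ=345°: P = B + 0.79·ex + 2.08·ey = (2.8289,0.9577)

θ=70°: 2.36 1.89
θ=127°: 1.34 1.88
θ=345°: 2.83 0.96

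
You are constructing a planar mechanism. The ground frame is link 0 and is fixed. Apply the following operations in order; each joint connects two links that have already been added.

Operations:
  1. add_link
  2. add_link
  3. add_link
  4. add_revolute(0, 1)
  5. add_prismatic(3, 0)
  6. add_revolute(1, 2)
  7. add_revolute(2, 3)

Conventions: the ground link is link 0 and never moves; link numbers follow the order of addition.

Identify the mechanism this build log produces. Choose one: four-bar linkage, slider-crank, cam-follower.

links: 4 (incl. ground); joints: 3 revolute, 1 prismatic, 0 higher (cam) pair, forming one closed loop
4 links, 3 revolutes + 1 prismatic in one loop → slider-crank

slider-crank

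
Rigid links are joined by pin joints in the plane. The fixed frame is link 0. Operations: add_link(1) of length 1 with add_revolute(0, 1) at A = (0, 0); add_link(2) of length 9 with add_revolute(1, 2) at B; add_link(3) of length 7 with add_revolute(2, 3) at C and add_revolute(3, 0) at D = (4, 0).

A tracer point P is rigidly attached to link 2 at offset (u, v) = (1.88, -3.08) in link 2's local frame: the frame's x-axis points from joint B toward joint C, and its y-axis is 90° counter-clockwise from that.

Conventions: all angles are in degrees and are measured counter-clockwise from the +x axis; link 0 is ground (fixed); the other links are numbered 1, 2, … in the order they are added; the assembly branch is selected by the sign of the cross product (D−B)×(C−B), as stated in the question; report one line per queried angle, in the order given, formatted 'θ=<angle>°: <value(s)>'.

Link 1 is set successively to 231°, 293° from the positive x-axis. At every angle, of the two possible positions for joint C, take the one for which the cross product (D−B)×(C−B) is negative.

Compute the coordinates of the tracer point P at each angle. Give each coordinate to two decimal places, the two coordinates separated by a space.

A=(0,0), D=(4.00,0)
θ=231°: B = A + 1.00·(cos231°, sin231°) = (-0.6293, -0.7771)
θ=231°: |BD| = 4.6941
θ=231°: circle(B,9.00) ∩ circle(D,7.00): a=5.7556, h=6.9190
θ=231°:   candidates: C₊=(3.9013,6.9993) cross=32.479; C₋=(6.1923,-6.6478) cross=-32.479
θ=231°:   branch - wants cross < 0 → take C=(6.1923,-6.6478) (cross=-32.479)
θ=231°: ex = (C−B)/|BC| = (0.7580,-0.6523); ey = (0.6523,0.7580)
θ=231°: P = B + 1.88·ex + -3.08·ey = (-1.2134,-4.3380)
θ=293°: B = A + 1.00·(cos293°, sin293°) = (0.3907, -0.9205)
θ=293°: |BD| = 3.7248
θ=293°: circle(B,9.00) ∩ circle(D,7.00): a=6.1579, h=6.5635
θ=293°:   candidates: C₊=(4.7356,6.9612) cross=24.448; C₋=(7.9797,-5.7586) cross=-24.448
θ=293°:   branch - wants cross < 0 → take C=(7.9797,-5.7586) (cross=-24.448)
θ=293°: ex = (C−B)/|BC| = (0.8432,-0.5376); ey = (0.5376,0.8432)
θ=293°: P = B + 1.88·ex + -3.08·ey = (0.3203,-4.5283)

θ=231°: -1.21 -4.34
θ=293°: 0.32 -4.53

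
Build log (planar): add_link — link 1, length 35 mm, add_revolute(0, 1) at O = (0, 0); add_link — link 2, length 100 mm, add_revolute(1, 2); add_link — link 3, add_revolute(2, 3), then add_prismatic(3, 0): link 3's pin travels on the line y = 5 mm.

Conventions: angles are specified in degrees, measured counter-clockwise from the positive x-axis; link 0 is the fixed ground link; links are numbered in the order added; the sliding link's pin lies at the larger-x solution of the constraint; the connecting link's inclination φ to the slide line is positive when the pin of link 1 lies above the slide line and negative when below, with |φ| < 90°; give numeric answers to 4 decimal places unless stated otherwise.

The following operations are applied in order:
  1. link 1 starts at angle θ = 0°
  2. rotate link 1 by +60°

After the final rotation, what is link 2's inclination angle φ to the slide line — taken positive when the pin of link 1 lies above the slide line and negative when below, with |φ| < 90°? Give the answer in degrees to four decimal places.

geometry: r = 35 mm, L = 100 mm, e = 5 mm; θ starts at 0°
rotate link 1 by +60°: θ ← 0° +60° = 60°
h = r sin θ − e = 30.310889 − 5 = 25.310889
sin φ = h / L = 25.310889 / 100 = 0.25310889
φ = arcsin(0.25310889) = 14.661557°

14.6616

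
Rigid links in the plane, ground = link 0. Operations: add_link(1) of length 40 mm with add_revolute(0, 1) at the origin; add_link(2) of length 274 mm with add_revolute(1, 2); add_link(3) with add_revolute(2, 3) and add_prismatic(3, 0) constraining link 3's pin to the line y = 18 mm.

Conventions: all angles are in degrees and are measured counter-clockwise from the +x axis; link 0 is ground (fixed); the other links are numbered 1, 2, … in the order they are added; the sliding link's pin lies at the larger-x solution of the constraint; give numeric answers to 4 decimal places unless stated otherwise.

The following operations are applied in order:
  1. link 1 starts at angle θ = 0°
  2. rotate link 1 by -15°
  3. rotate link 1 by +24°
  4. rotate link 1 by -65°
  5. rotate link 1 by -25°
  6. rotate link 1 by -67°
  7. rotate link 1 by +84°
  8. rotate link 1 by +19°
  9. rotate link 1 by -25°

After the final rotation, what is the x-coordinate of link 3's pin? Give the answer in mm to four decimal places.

geometry: r = 40 mm, L = 274 mm, e = 18 mm; θ starts at 0°
rotate link 1 by -15°: θ ← 0° -15° = -15°
rotate link 1 by +24°: θ ← -15° +24° = 9°
rotate link 1 by -65°: θ ← 9° -65° = -56°
rotate link 1 by -25°: θ ← -56° -25° = -81°
rotate link 1 by -67°: θ ← -81° -67° = -148°
rotate link 1 by +84°: θ ← -148° +84° = -64°
rotate link 1 by +19°: θ ← -64° +19° = -45°
rotate link 1 by -25°: θ ← -45° -25° = -70°
crank pin P = (r cos θ, r sin θ) = (13.680806, -37.587705)
h = r sin θ − e = -37.587705 − 18 = -55.587705
x = r cos θ + √(L² − h²) = 13.680806 + 268.302082 = 281.982887

281.9829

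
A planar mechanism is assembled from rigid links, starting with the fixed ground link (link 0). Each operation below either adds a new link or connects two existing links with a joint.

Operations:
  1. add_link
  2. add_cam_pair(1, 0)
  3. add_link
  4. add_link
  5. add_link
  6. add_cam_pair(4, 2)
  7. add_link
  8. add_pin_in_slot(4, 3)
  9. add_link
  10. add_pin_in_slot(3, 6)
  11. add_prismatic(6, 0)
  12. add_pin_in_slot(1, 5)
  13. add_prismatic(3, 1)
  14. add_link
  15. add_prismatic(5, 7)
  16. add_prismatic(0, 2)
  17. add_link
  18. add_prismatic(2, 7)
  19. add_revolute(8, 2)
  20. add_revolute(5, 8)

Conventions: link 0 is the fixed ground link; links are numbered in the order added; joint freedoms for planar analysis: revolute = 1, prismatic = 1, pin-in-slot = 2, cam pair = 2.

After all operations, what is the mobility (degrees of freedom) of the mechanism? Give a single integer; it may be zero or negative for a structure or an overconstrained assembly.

link 0 = ground. State L|J1|J2 = 1|0|0
+link1  2|0|0
C(1,0) f=2→J2  2|0|1
+link2  3|0|1
+link3  4|0|1
+link4  5|0|1
C(4,2) f=2→J2  5|0|2
+link5  6|0|2
PS(4,3) f=2→J2  6|0|3
+link6  7|0|3
PS(3,6) f=2→J2  7|0|4
P(6,0) f=1→J1  7|1|4
PS(1,5) f=2→J2  7|1|5
P(3,1) f=1→J1  7|2|5
+link7  8|2|5
P(5,7) f=1→J1  8|3|5
P(0,2) f=1→J1  8|4|5
+link8  9|4|5
P(2,7) f=1→J1  9|5|5
R(8,2) f=1→J1  9|6|5
R(5,8) f=1→J1  9|7|5
M = 3(9−1)−2·7−5 = 24−14−5 = 5

M = 5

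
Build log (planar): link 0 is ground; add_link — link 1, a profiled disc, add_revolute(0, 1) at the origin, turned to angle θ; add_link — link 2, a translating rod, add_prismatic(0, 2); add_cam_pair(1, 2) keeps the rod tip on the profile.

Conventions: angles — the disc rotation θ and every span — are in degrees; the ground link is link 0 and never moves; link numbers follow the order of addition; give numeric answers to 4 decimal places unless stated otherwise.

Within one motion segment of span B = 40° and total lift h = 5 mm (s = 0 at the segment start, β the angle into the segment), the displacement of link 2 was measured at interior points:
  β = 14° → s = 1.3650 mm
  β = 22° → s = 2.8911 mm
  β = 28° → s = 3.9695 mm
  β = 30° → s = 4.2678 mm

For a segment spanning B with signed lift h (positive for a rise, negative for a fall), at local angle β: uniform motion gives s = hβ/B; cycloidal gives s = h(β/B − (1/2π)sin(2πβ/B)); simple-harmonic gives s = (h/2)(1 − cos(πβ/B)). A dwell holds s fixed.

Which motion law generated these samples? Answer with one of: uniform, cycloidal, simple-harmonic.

candidates at β/B = r: uniform s = h·r (linear in β); cycloidal s = h·(r − sin(2πr)/(2π)); simple-harmonic s = (h/2)(1 − cos(πr))
β=14°: printed 1.3650 | uniform 1.7500, cycloidal 1.1062, simple-harmonic 1.3650
β=22°: printed 2.8911 | uniform 2.7500, cycloidal 2.9959, simple-harmonic 2.8911
β=28°: printed 3.9695 | uniform 3.5000, cycloidal 4.2568, simple-harmonic 3.9695
β=30°: printed 4.2678 | uniform 3.7500, cycloidal 4.5458, simple-harmonic 4.2678
only one law matches every sample → simple-harmonic

simple-harmonic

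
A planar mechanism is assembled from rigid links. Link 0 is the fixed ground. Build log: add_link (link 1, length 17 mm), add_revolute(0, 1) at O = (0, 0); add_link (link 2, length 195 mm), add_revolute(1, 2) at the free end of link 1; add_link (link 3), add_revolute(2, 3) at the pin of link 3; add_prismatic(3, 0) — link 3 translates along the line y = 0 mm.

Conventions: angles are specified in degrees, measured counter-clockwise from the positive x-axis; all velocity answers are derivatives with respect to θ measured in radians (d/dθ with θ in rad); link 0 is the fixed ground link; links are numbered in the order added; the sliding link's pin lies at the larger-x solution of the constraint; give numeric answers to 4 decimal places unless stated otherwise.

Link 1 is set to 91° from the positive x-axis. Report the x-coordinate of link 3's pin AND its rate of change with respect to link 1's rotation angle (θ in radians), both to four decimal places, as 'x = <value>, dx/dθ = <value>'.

geometry: r = 17 mm, L = 195 mm, e = 0 mm
crank pin P = (r cos θ, r sin θ) = (-0.296691, 16.997411)
h = r sin θ − e = 16.997411 − 0 = 16.997411
x = r cos θ + √(L² − h²) = -0.296691 + 194.257788 = 193.961097
dx/dθ = −r sin θ − h·r cos θ/√(L² − h²) (θ in radians; h = 16.997411) = -16.971451

x = 193.9611, dx/dθ = -16.9715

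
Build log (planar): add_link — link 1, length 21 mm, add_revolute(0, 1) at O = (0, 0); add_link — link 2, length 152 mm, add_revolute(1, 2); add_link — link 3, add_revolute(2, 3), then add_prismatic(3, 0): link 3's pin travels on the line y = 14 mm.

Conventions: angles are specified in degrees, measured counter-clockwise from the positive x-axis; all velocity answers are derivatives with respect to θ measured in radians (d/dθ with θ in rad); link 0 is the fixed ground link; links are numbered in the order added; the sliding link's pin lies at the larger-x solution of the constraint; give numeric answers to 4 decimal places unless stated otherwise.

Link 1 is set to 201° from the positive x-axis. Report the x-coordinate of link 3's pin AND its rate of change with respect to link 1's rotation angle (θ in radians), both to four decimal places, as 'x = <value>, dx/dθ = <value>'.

geometry: r = 21 mm, L = 152 mm, e = 14 mm
crank pin P = (r cos θ, r sin θ) = (-19.605189, -7.525727)
h = r sin θ − e = -7.525727 − 14 = -21.525727
x = r cos θ + √(L² − h²) = -19.605189 + 150.468080 = 130.862891
dx/dθ = −r sin θ − h·r cos θ/√(L² − h²) (θ in radians; h = -21.525727) = 4.721039

x = 130.8629, dx/dθ = 4.7210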